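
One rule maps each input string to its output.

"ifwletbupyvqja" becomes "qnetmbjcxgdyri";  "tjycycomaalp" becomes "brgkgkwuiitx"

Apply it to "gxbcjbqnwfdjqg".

Rule — shift every letter 8 places forward in the alphabet (wrapping around).
Doing the same to "gxbcjbqnwfdjqg": "ofjkrjyvenlryo".

ofjkrjyvenlryo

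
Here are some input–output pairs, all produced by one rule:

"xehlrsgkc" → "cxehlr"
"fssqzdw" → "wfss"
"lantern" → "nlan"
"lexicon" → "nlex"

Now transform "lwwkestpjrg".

In each case the input is transformed by: move the last character to the front, then delete the last 3 characters.
Working it through for "lwwkestpjrg": intermediate "glwwkestpjr", final "glwwkest".

glwwkest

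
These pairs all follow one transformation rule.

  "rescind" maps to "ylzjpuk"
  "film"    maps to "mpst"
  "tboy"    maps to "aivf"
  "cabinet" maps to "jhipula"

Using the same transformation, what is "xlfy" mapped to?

Looking at the pairs, the operation is to shift every letter 7 places forward in the alphabet (wrapping around).
For "xlfy" the result is "esmf".

esmf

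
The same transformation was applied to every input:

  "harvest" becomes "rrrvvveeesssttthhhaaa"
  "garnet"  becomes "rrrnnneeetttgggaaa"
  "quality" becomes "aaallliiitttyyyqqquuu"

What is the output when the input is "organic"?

gggaaannniiicccooorrr

The pattern: move the first 2 characters to the end (rotate left by 2), then repeat every character 3 times.
For "organic", step one produces "ganicor"; step two turns that into "gggaaannniiicccooorrr".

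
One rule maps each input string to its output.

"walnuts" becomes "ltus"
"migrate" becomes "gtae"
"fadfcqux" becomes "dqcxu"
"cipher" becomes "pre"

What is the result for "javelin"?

viln

The rule is to swap each adjacent pair of characters (1↔2, 3↔4, ...), then delete the first 3 characters.
"javelin" → "ajeviln" → "viln".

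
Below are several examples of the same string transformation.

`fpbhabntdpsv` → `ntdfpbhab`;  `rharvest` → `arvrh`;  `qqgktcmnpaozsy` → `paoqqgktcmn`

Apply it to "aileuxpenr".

uxpaile

Each output is the input with this applied: delete the last 3 characters, then move the last 3 characters to the front (rotate right by 3).
Starting from "aileuxpenr": after the first operation, "aileuxp"; after the second, "uxpaile".
(Check on "qqgktcmnpaozsy": → "qqgktcmnpao" → "paoqqgktcmn" ✓)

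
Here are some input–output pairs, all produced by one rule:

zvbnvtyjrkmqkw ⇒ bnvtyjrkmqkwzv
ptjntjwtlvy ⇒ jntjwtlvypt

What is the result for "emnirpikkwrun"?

Looking at the pairs, the operation is to move the first 2 characters to the end (rotate left by 2).
So "emnirpikkwrun" becomes "nirpikkwrunem".

nirpikkwrunem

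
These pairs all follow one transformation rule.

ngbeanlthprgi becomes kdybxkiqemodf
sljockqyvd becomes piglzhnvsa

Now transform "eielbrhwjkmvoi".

bfbiyoetghjslf

What's happening: shift every letter 3 places backward in the alphabet (wrapping around).
Applying that to "eielbrhwjkmvoi" gives "bfbiyoetghjslf".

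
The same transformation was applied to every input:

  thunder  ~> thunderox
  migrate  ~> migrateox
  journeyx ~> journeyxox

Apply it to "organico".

The transformation: append "ox".
On "organico" that produces "organicoox".

organicoox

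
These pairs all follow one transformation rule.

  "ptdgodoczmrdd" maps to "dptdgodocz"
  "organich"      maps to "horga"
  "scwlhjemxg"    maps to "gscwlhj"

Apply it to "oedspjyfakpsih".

hoedspjyfak

Rule — move the last character to the front, then delete the last 3 characters.
For "oedspjyfakpsih", step one produces "hoedspjyfakpsi"; step two turns that into "hoedspjyfak".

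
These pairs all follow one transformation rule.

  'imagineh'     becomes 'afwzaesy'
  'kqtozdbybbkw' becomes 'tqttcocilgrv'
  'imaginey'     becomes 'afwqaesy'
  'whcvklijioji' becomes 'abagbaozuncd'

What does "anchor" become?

The transformation: shift every letter 8 places backward in the alphabet (wrapping around), then swap the front and back halves of the string.
For "anchor", step one produces "sfuzgj"; step two turns that into "zgjsfu".

zgjsfu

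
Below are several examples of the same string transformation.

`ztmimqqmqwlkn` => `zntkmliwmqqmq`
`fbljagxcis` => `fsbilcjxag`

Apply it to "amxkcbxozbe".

aembxzkocxb

Looking at the pairs, the operation is to take characters alternately from the front and the back (1st, last, 2nd, 2nd-last, ...).
"amxkcbxozbe" → "aembxzkocxb".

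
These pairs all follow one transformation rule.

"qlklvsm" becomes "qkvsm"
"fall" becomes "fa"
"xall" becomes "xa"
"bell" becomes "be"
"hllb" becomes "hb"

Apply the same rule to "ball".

ba

What's happening: remove every "l".
Applying that to "ball" gives "ba".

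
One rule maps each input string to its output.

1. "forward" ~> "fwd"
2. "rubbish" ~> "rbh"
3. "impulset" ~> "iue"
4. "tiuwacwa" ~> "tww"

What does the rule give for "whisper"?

wsr

The rule is to keep one character in every 3, starting at position 1 (positions 1st, 4th, 7th, ...).
On "whisper" that produces "wsr".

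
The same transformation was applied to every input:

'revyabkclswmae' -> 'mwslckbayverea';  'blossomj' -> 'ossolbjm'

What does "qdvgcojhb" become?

jocgvdqbh

Each output is the input with this applied: reverse the string, then move the first 2 characters to the end (rotate left by 2).
Working it through for "qdvgcojhb": intermediate "bhjocgvdq", final "jocgvdqbh".
(Check on "revyabkclswmae": → "eamwslckbayver" → "mwslckbayverea" ✓)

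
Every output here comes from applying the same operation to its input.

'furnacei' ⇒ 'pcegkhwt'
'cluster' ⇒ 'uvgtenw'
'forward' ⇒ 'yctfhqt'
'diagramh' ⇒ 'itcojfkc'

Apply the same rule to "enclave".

Looking at the pairs, the operation is to shift every letter 2 places forward in the alphabet (wrapping around), then move the first 3 characters to the end (rotate left by 3).
"enclave" → "gpencxg" → "ncxggpe".

ncxggpe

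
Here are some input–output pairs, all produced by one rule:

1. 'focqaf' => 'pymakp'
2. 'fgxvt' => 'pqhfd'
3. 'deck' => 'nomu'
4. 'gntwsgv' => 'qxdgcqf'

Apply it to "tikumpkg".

dsuewzuq

In each case the input is transformed by: shift every letter 10 places forward in the alphabet (wrapping around).
On "tikumpkg" that produces "dsuewzuq".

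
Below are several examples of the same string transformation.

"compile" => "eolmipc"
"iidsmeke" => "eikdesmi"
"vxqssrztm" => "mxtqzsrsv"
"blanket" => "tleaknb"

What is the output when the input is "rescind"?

densicr

Each output is the input with this applied: take characters alternately from the front and the back (1st, last, 2nd, 2nd-last, ...), then move the first character to the end.
On "rescind": the first step gives "rdensic", and the second then gives "densicr".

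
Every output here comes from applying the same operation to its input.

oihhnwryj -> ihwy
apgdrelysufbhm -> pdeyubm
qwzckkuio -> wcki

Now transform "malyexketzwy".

ayxezy

Rule — keep every other character starting from the second (positions 2nd, 4th, 6th, ...).
So "malyexketzwy" becomes "ayxezy".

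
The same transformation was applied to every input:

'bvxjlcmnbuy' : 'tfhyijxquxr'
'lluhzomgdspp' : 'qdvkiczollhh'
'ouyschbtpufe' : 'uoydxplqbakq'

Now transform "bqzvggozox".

Rule — shift every letter 4 places backward in the alphabet (wrapping around), then move the first 2 characters to the end (rotate left by 2).
For "bqzvggozox" the result is "vrcckvktxm".

vrcckvktxm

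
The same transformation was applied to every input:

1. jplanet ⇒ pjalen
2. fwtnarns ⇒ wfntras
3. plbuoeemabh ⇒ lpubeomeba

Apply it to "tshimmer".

Looking at the pairs, the operation is to swap each adjacent pair of characters (1↔2, 3↔4, ...), then delete the last character.
On "tshimmer": the first step gives "stihmmre", and the second then gives "stihmmr".
(Check on "fwtnarns": → "wfntrasn" → "wfntras" ✓)

stihmmr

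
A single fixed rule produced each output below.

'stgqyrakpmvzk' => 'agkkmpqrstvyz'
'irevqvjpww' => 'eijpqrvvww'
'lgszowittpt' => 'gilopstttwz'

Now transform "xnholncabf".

Looking at the pairs, the operation is to sort the characters into alphabetical order.
On "xnholncabf" that produces "abcfhlnnox".

abcfhlnnox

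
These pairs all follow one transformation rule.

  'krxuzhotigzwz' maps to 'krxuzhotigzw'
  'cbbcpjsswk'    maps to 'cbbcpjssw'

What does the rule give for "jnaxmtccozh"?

The rule is to delete the last character.
On "jnaxmtccozh" that produces "jnaxmtccoz".

jnaxmtccoz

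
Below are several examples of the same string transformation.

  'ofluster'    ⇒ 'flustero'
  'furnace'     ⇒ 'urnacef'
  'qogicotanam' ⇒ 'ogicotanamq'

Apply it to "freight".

The transformation: move the first character to the end.
For "freight" the result is "reightf".

reightf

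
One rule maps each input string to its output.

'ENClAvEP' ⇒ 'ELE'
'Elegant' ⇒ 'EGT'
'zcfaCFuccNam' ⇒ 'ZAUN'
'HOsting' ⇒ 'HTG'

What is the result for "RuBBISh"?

RBH

What's happening: keep one character in every 3, starting at position 1 (positions 1st, 4th, 7th, ...), then convert every letter to uppercase.
Working it through for "RuBBISh": intermediate "RBh", final "RBH".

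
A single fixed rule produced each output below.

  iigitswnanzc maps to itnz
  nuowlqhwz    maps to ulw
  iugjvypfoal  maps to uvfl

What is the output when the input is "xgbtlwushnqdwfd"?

In each case the input is transformed by: keep one character in every 3, starting at position 2 (positions 2nd, 5th, 8th, ...).
"xgbtlwushnqdwfd" → "glsqf".

glsqf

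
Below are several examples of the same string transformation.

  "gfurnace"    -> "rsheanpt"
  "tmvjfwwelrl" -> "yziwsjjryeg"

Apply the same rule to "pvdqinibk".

The transformation: shift every letter 13 places forward in the alphabet (wrapping around) — i.e. ROT13, then swap the first and last characters.
Working it through for "pvdqinibk": intermediate "ciqdvavox", final "xiqdvavoc".

xiqdvavoc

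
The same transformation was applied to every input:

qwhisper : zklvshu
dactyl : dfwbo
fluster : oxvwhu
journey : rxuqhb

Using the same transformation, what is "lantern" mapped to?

dqwhuq

What's happening: delete the first character, then shift every letter 3 places forward in the alphabet (wrapping around).
For "lantern", step one produces "antern"; step two turns that into "dqwhuq".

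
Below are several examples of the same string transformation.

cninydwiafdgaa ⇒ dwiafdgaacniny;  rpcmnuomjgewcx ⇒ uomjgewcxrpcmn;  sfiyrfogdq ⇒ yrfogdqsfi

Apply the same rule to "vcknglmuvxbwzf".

The rule is to swap the front and back halves of the string, then move the last 2 characters to the front (rotate right by 2).
"vcknglmuvxbwzf" → "uvxbwzfvcknglm" → "lmuvxbwzfvckng".

lmuvxbwzfvckng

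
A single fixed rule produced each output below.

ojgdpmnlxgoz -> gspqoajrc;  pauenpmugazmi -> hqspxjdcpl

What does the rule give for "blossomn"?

vvrpq

Each output is the input with this applied: delete the first 3 characters, then shift every letter 3 places forward in the alphabet (wrapping around).
Applying that to "blossomn" gives "vvrpq".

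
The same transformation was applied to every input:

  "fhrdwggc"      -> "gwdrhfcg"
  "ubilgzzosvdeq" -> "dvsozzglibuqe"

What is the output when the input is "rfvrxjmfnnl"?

nfmjxrvfrln

The transformation: move the last 2 characters to the front (rotate right by 2), then reverse the string.
"rfvrxjmfnnl" → "nlrfvrxjmfn" → "nfmjxrvfrln".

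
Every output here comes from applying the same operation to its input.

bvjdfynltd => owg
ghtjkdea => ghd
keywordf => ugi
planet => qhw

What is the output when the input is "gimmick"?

The rule is to shift every letter 3 places forward in the alphabet (wrapping around), then keep only the last 3 characters.
Starting from "gimmick": after the first operation, "jlpplfn"; after the second, "lfn".

lfn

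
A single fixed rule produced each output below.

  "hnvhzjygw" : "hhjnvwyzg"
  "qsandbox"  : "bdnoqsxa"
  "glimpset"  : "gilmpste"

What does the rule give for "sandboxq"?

bdnoqsxa

What's happening: sort the characters into alphabetical order, then move the first character to the end.
For "sandboxq" the result is "bdnoqsxa".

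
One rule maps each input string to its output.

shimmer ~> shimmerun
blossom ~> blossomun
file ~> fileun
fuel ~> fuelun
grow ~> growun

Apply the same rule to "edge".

The pattern: append "un".
Doing the same to "edge": "edgeun".

edgeun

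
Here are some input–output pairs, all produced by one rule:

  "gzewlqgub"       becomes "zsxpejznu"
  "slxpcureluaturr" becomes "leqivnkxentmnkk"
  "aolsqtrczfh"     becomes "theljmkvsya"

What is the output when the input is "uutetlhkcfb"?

What's happening: shift every letter 7 places backward in the alphabet (wrapping around).
Applying that to "uutetlhkcfb" gives "nnmxmeadvyu".

nnmxmeadvyu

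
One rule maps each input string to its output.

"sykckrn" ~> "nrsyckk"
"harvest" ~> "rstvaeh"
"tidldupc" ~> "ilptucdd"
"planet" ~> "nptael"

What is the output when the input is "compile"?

lmopcei

In each case the input is transformed by: sort the characters into alphabetical order, then move the first 3 characters to the end (rotate left by 3).
For "compile", step one produces "ceilmop"; step two turns that into "lmopcei".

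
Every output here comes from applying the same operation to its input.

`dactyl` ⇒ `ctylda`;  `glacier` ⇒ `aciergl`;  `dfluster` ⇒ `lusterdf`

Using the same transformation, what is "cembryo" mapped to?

mbryoce

Looking at the pairs, the operation is to move the first 2 characters to the end (rotate left by 2).
"cembryo" → "mbryoce".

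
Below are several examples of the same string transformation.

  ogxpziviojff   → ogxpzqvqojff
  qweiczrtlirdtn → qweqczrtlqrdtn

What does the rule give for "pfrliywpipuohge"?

In each case the input is transformed by: replace every "i" with "q".
So "pfrliywpipuohge" becomes "pfrlqywpqpuohge".

pfrlqywpqpuohge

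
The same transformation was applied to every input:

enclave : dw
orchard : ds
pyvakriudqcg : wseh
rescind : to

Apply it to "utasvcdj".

The rule is to keep one character in every 3, starting at position 3 (positions 3rd, 6th, 9th, ...), then shift every letter 1 place forward in the alphabet (wrapping around).
Applying both steps to "utasvcdj": "ac", then "bd".

bd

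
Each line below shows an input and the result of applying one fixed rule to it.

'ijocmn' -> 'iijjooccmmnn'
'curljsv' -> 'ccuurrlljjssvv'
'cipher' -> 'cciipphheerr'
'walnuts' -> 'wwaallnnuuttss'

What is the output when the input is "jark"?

The rule is to double every character.
On "jark" that produces "jjaarrkk".

jjaarrkk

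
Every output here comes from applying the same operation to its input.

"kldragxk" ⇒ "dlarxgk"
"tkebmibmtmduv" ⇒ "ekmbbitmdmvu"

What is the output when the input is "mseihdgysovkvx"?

eshigdsyvovkx

What's happening: delete the first character, then swap each adjacent pair of characters (1↔2, 3↔4, ...).
For "mseihdgysovkvx" the result is "eshigdsyvovkx".
(Check on "tkebmibmtmduv": → "kebmibmtmduv" → "ekmbbitmdmvu" ✓)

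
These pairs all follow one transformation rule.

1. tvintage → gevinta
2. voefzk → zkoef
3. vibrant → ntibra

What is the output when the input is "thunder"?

erhund

What's happening: delete the first character, then move the last 2 characters to the front (rotate right by 2).
Doing the same to "thunder": "erhund".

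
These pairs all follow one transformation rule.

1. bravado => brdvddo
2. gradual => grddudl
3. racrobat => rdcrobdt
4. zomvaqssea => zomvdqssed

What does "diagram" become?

didgrdm

The transformation: replace every "a" with "d".
"diagram" → "didgrdm".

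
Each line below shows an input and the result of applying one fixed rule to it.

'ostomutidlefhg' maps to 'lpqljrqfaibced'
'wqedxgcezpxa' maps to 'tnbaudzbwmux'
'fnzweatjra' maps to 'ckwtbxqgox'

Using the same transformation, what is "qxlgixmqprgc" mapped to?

nuidfujnmodz

In each case the input is transformed by: shift every letter 3 places backward in the alphabet (wrapping around).
So "qxlgixmqprgc" becomes "nuidfujnmodz".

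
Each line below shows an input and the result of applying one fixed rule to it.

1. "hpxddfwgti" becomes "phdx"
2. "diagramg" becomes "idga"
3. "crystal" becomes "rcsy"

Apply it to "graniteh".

In each case the input is transformed by: swap each adjacent pair of characters (1↔2, 3↔4, ...), then keep only the first 4 characters.
Applying both steps to "graniteh": "rgnatihe", then "rgna".

rgna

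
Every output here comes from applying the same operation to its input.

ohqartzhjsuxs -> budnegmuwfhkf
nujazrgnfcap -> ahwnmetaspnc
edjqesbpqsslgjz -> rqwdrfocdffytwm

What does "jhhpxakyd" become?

What's happening: shift every letter 13 places forward in the alphabet (wrapping around) — i.e. ROT13.
"jhhpxakyd" → "wuucknxlq".

wuucknxlq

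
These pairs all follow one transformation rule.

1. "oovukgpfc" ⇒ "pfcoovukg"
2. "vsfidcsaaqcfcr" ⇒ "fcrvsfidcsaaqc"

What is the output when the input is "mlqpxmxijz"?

ijzmlqpxmx

The pattern: move the last 3 characters to the front (rotate right by 3).
"mlqpxmxijz" → "ijzmlqpxmx".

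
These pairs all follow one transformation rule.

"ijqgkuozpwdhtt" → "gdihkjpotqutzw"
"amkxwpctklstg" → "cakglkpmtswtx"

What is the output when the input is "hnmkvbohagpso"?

Looking at the pairs, the operation is to sort the characters into alphabetical order, then swap each adjacent pair of characters (1↔2, 3↔4, ...).
Starting from "hnmkvbohagpso": after the first operation, "abghhkmnoopsv"; after the second, "bahgkhnmoospv".
(Check on "ijqgkuozpwdhtt": → "dghijkopqttuwz" → "gdihkjpotqutzw" ✓)

bahgkhnmoospv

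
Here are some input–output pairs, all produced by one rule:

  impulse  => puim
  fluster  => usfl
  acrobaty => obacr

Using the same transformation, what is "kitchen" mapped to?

tcki

Rule — delete the last 3 characters, then move the last 2 characters to the front (rotate right by 2).
Applying both steps to "kitchen": "kitc", then "tcki".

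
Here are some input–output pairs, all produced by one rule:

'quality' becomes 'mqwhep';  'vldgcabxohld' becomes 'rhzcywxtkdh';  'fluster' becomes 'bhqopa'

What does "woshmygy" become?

Rule — shift every letter 4 places backward in the alphabet (wrapping around), then delete the last character.
"woshmygy" → "skodiucu" → "skodiuc".
(Check on "fluster": → "bhqopan" → "bhqopa" ✓)

skodiuc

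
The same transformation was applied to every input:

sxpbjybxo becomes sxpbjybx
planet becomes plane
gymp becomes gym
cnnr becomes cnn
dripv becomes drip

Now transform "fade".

fad

The pattern: delete the last character.
Doing the same to "fade": "fad".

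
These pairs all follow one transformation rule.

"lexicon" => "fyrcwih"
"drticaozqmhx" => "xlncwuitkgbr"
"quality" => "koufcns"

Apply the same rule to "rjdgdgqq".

The rule is to shift every letter 6 places backward in the alphabet (wrapping around).
For "rjdgdgqq" the result is "ldxaxakk".

ldxaxakk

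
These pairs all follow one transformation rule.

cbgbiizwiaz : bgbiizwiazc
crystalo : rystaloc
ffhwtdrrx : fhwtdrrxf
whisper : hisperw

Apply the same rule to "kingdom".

ingdomk

What's happening: move the first character to the end.
Applying that to "kingdom" gives "ingdomk".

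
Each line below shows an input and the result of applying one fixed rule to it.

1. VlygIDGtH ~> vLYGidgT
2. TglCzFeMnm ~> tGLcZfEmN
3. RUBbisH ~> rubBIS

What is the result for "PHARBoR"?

Each output is the input with this applied: flip the case of every letter, then delete the last character.
Applying both steps to "PHARBoR": "pharbOr", then "pharbO".

pharbO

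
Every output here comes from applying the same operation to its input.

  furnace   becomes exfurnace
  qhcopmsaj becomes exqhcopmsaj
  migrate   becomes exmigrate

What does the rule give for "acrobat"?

exacrobat

Rule — prepend "ex".
Applying that to "acrobat" gives "exacrobat".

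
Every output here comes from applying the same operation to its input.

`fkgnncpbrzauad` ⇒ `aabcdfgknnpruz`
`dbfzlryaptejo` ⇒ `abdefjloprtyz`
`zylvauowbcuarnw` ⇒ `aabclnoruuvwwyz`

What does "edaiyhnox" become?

Each output is the input with this applied: sort the characters into alphabetical order.
For "edaiyhnox" the result is "adehinoxy".

adehinoxy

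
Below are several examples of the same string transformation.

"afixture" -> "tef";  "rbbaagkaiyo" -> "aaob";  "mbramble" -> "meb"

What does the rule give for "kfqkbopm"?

In each case the input is transformed by: keep one character in every 3, starting at position 2 (positions 2nd, 5th, 8th, ...), then move the first character to the end.
"kfqkbopm" → "fbm" → "bmf".

bmf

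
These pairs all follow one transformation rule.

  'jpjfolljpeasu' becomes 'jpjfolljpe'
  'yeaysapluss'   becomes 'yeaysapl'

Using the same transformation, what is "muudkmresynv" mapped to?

muudkmres

What's happening: delete the last 3 characters.
So "muudkmresynv" becomes "muudkmres".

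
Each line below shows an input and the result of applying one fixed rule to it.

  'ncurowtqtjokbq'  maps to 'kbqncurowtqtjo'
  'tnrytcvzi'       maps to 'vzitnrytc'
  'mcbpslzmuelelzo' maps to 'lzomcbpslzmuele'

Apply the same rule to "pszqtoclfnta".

ntapszqtoclf

What's happening: move the last 3 characters to the front (rotate right by 3).
"pszqtoclfnta" → "ntapszqtoclf".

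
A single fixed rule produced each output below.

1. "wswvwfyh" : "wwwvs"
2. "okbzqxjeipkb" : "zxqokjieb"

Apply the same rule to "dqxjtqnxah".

The rule is to delete the last 3 characters, then sort the characters into reverse alphabetical order.
"dqxjtqnxah" → "dqxjtqn" → "xtqqnjd".
(Check on "wswvwfyh": → "wswvw" → "wwwvs" ✓)

xtqqnjd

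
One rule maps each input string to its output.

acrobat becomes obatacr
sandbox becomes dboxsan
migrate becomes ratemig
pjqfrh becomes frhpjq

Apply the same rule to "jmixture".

xturejmi

The pattern: move the first 3 characters to the end (rotate left by 3).
Applying that to "jmixture" gives "xturejmi".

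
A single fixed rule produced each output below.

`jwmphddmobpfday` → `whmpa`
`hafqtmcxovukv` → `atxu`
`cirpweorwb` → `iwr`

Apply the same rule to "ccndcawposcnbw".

ccpcw

Each output is the input with this applied: keep one character in every 3, starting at position 2 (positions 2nd, 5th, 8th, ...).
"ccndcawposcnbw" → "ccpcw".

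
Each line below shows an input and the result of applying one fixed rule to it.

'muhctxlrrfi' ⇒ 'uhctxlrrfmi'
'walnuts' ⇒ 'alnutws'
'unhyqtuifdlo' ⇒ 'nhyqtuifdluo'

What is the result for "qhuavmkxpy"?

The rule is to swap the first and last characters, then move the first character to the end.
For "qhuavmkxpy", step one produces "yhuavmkxpq"; step two turns that into "huavmkxpqy".

huavmkxpqy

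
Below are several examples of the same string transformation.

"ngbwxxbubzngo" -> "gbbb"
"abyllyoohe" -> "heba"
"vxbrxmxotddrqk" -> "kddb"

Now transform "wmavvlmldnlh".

Each output is the input with this applied: sort the characters into reverse alphabetical order, then keep only the last 4 characters.
For "wmavvlmldnlh", step one produces "wvvnmmlllhda"; step two turns that into "lhda".

lhda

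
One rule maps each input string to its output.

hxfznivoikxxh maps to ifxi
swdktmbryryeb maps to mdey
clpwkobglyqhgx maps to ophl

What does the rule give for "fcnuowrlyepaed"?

wnay

What's happening: keep one character in every 3, starting at position 3 (positions 3rd, 6th, 9th, ...), then swap each adjacent pair of characters (1↔2, 3↔4, ...).
Applying both steps to "fcnuowrlyepaed": "nwya", then "wnay".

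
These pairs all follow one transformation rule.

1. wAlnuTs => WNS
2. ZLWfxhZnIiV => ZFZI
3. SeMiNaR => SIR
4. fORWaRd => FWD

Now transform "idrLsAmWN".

Looking at the pairs, the operation is to keep one character in every 3, starting at position 1 (positions 1st, 4th, 7th, ...), then convert every letter to uppercase.
So "idrLsAmWN" becomes "ILM".
(Check on "ZLWfxhZnIiV": → "ZfZi" → "ZFZI" ✓)

ILM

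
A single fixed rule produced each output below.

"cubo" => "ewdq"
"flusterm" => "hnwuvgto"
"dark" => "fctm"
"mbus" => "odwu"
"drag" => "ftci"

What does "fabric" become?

hcdtke

The pattern: shift every letter 2 places forward in the alphabet (wrapping around).
For "fabric" the result is "hcdtke".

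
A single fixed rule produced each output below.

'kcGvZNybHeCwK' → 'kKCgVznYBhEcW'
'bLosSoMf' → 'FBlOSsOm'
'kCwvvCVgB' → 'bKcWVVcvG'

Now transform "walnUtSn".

NWALNuTs

Each output is the input with this applied: flip the case of every letter, then move the last character to the front.
Doing the same to "walnUtSn": "NWALNuTs".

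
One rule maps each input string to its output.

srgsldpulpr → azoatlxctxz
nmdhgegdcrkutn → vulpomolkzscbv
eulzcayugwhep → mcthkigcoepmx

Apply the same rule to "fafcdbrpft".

The rule is to shift every letter 8 places forward in the alphabet (wrapping around).
So "fafcdbrpft" becomes "ninkljzxnb".

ninkljzxnb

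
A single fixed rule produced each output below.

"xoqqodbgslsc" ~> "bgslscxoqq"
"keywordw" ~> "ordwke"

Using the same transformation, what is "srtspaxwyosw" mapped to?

xwyoswsrts

Each output is the input with this applied: swap the front and back halves of the string, then delete the last 2 characters.
Applying both steps to "srtspaxwyosw": "xwyoswsrtspa", then "xwyoswsrts".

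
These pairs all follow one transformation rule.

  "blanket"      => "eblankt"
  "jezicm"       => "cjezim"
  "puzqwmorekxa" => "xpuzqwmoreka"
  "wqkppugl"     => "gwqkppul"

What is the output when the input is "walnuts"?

twalnus

The pattern: move the last character to the front, then swap the first and last characters.
Starting from "walnuts": after the first operation, "swalnut"; after the second, "twalnus".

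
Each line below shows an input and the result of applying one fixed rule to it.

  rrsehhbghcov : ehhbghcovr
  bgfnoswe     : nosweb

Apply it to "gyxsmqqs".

smqqsg

The transformation: move the first character to the end, then delete the first 2 characters.
On "gyxsmqqs": the first step gives "yxsmqqsg", and the second then gives "smqqsg".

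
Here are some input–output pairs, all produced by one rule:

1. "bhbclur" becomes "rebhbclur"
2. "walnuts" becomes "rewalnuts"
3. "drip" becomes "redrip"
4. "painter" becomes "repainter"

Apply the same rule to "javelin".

The rule is to prepend "re".
"javelin" → "rejavelin".

rejavelin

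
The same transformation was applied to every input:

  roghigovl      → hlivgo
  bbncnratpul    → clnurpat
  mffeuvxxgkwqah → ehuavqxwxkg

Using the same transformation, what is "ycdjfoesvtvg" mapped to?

jgfvotevs

What's happening: delete the first 3 characters, then take characters alternately from the front and the back (1st, last, 2nd, 2nd-last, ...).
Applying that to "ycdjfoesvtvg" gives "jgfvotevs".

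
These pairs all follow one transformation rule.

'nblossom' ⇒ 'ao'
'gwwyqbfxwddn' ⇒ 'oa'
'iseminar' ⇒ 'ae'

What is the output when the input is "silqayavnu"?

In each case the input is transformed by: shift every letter 13 places forward in the alphabet (wrapping around) — i.e. ROT13, then keep only the vowels.
"silqayavnu" → "ia".

ia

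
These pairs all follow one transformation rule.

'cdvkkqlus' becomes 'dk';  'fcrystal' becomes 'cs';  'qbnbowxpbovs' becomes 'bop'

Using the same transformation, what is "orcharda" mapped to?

Looking at the pairs, the operation is to keep one character in every 3, starting at position 2 (positions 2nd, 5th, 8th, ...), then delete the last character.
On "orcharda": the first step gives "raa", and the second then gives "ra".

ra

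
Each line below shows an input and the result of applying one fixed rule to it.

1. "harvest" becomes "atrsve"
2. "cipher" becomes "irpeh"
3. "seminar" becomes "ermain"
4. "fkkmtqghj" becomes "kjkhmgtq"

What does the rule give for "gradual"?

rlaadu

In each case the input is transformed by: delete the first character, then take characters alternately from the front and the back (1st, last, 2nd, 2nd-last, ...).
Working it through for "gradual": intermediate "radual", final "rlaadu".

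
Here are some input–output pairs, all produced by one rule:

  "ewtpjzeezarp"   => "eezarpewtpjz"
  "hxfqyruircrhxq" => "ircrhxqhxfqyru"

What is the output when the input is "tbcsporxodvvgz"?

xodvvgztbcspor

Each output is the input with this applied: swap the front and back halves of the string.
"tbcsporxodvvgz" → "xodvvgztbcspor".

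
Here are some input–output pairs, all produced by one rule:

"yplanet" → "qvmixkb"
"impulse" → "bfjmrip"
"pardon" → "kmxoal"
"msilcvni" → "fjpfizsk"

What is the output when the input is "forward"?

Looking at the pairs, the operation is to shift every letter 3 places backward in the alphabet (wrapping around), then move the last character to the front.
Working it through for "forward": intermediate "clotxoa", final "aclotxo".
(Check on "msilcvni": → "jpfizskf" → "fjpfizsk" ✓)

aclotxo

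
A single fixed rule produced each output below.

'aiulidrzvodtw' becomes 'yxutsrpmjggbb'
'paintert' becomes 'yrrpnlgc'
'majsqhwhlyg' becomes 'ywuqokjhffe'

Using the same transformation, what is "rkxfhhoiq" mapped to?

vpomigffd

The rule is to shift every letter 2 places backward in the alphabet (wrapping around), then sort the characters into reverse alphabetical order.
On "rkxfhhoiq": the first step gives "pivdffmgo", and the second then gives "vpomigffd".
(Check on "aiulidrzvodtw": → "ygsjgbpxtmbru" → "yxutsrpmjggbb" ✓)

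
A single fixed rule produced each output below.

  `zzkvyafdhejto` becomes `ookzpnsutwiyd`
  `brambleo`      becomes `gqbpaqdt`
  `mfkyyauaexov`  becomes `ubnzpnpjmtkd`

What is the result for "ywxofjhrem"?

The pattern: shift every letter 11 places backward in the alphabet (wrapping around), then swap each adjacent pair of characters (1↔2, 3↔4, ...).
Working it through for "ywxofjhrem": intermediate "nlmduywgtb", final "lndmyugwbt".

lndmyugwbt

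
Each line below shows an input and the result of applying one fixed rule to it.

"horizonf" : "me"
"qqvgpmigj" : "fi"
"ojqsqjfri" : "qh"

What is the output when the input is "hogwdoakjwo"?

The transformation: shift every letter 1 place backward in the alphabet (wrapping around), then keep only the last 2 characters.
Working it through for "hogwdoakjwo": intermediate "gnfvcnzjivn", final "vn".
(Check on "ojqsqjfri": → "niprpieqh" → "qh" ✓)

vn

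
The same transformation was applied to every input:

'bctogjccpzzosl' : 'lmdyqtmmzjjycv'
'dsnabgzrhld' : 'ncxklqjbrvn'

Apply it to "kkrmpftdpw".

uubwzpdnzg

Each output is the input with this applied: shift every letter 10 places forward in the alphabet (wrapping around).
Applying that to "kkrmpftdpw" gives "uubwzpdnzg".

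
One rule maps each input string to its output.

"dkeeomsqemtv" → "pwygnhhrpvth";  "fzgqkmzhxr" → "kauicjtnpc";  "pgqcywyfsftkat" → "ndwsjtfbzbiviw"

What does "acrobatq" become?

dwtdfure

Each output is the input with this applied: move the last 3 characters to the front (rotate right by 3), then shift every letter 3 places forward in the alphabet (wrapping around).
"acrobatq" → "atqacrob" → "dwtdfure".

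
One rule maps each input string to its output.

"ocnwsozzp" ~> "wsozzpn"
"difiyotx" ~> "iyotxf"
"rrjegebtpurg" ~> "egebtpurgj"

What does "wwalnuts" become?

What's happening: delete the first 2 characters, then move the first character to the end.
"wwalnuts" → "alnuts" → "lnutsa".

lnutsa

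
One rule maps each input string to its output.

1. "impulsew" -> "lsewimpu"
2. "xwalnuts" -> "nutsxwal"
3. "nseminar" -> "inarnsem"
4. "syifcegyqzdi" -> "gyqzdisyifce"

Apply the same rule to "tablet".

In each case the input is transformed by: swap the front and back halves of the string.
Applying that to "tablet" gives "lettab".

lettab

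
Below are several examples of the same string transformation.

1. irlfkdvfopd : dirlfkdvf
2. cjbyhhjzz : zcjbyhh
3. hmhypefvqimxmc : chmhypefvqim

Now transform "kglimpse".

Rule — move the last character to the front, then delete the last 2 characters.
Working it through for "kglimpse": intermediate "ekglimps", final "ekglim".

ekglim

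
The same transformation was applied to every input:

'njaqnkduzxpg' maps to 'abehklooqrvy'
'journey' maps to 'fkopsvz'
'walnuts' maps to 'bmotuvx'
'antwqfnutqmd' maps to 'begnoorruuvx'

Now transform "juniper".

fjkoqsv

Each output is the input with this applied: shift every letter 1 place forward in the alphabet (wrapping around), then sort the characters into alphabetical order.
"juniper" → "kvojqfs" → "fjkoqsv".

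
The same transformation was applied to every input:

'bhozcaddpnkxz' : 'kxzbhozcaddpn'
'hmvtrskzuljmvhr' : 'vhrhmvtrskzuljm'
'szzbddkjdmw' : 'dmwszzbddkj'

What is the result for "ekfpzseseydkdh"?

kdhekfpzseseyd

The transformation: move the last 3 characters to the front (rotate right by 3).
"ekfpzseseydkdh" → "kdhekfpzseseyd".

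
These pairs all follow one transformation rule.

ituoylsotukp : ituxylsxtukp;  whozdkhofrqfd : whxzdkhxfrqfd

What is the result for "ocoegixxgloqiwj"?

xcxegixxglxqiwj

The rule is to replace every "o" with "x".
On "ocoegixxgloqiwj" that produces "xcxegixxglxqiwj".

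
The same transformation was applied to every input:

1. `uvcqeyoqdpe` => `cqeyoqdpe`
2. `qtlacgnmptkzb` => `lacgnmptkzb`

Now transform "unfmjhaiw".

fmjhaiw

Rule — delete the first 2 characters.
"unfmjhaiw" → "fmjhaiw".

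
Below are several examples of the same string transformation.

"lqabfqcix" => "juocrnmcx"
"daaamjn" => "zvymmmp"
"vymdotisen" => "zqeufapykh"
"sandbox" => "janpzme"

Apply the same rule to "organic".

ouzmsda

Each output is the input with this applied: shift every letter 12 places forward in the alphabet (wrapping around), then reverse the string.
For "organic", step one produces "adsmzuo"; step two turns that into "ouzmsda".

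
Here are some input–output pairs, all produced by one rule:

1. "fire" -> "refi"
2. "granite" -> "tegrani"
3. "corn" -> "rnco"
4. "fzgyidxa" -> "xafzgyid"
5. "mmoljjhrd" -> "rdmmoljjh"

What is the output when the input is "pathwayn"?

The pattern: move the last 2 characters to the front (rotate right by 2).
"pathwayn" → "ynpathwa".

ynpathwa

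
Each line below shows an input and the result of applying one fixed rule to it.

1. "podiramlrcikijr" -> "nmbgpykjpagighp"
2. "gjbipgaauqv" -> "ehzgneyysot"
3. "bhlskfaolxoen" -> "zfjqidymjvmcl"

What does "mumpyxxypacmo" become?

Each output is the input with this applied: shift every letter 2 places backward in the alphabet (wrapping around).
On "mumpyxxypacmo" that produces "ksknwvvwnyakm".

ksknwvvwnyakm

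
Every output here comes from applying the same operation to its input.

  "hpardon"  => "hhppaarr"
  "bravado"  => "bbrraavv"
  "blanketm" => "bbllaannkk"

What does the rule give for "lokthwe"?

What's happening: delete the last 3 characters, then double every character.
Working it through for "lokthwe": intermediate "lokt", final "llookktt".

llookktt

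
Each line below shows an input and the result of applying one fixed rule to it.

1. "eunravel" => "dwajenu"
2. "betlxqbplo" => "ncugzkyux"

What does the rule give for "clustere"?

udbcnan

The rule is to delete the first character, then shift every letter 9 places forward in the alphabet (wrapping around).
So "clustere" becomes "udbcnan".
(Check on "betlxqbplo": → "etlxqbplo" → "ncugzkyux" ✓)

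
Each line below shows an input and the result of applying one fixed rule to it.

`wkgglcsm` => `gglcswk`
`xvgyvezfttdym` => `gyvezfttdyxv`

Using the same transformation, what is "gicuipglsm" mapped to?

cuipglsgi

Rule — delete the last character, then move the first 2 characters to the end (rotate left by 2).
Applying both steps to "gicuipglsm": "gicuipgls", then "cuipglsgi".
(Check on "wkgglcsm": → "wkgglcs" → "gglcswk" ✓)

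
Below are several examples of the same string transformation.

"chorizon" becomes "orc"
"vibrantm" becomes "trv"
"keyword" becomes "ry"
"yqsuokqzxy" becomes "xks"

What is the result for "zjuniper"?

What's happening: reverse the string, then keep one character in every 3, starting at position 2 (positions 2nd, 5th, 8th, ...).
"zjuniper" → "repinujz" → "enz".

enz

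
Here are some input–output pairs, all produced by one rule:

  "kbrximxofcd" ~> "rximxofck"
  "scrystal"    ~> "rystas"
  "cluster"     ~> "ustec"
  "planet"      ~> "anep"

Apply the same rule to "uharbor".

In each case the input is transformed by: swap the first and last characters, then delete the first 2 characters.
"uharbor" → "rharbou" → "arbou".
(Check on "cluster": → "rlustec" → "ustec" ✓)

arbou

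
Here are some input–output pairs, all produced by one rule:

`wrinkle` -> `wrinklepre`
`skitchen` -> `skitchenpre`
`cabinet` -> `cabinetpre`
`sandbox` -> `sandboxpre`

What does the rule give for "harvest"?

Rule — append "pre".
On "harvest" that produces "harvestpre".

harvestpre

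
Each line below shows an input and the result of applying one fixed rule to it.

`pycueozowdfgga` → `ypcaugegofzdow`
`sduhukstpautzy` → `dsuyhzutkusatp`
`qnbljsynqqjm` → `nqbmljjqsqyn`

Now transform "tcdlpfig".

The pattern: move the first character to the end, then take characters alternately from the front and the back (1st, last, 2nd, 2nd-last, ...).
Applying both steps to "tcdlpfig": "cdlpfigt", then "ctdglipf".

ctdglipf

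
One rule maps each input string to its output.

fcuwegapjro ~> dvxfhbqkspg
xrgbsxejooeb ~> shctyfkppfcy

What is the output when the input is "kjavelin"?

The transformation: shift every letter 1 place forward in the alphabet (wrapping around), then move the first character to the end.
Applying that to "kjavelin" gives "kbwfmjol".

kbwfmjol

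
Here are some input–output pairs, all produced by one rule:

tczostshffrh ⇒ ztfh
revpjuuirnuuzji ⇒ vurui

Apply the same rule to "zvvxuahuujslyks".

vauls

Each output is the input with this applied: keep one character in every 3, starting at position 3 (positions 3rd, 6th, 9th, ...).
For "zvvxuahuujslyks" the result is "vauls".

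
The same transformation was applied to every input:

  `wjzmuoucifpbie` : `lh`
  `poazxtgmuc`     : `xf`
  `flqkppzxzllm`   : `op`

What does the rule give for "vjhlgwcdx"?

The pattern: shift every letter 3 places forward in the alphabet (wrapping around), then keep only the last 2 characters.
Starting from "vjhlgwcdx": after the first operation, "ymkojzfga"; after the second, "ga".

ga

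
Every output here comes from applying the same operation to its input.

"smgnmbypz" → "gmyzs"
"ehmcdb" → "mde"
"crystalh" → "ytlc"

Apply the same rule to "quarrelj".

The rule is to keep every other character starting from the first (positions 1st, 3rd, 5th, ...), then move the first character to the end.
For "quarrelj", step one produces "qarl"; step two turns that into "arlq".

arlq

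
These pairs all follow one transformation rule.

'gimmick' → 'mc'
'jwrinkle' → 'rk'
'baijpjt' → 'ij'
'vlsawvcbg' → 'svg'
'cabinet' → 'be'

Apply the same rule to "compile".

ml

The transformation: keep one character in every 3, starting at position 3 (positions 3rd, 6th, 9th, ...).
Applying that to "compile" gives "ml".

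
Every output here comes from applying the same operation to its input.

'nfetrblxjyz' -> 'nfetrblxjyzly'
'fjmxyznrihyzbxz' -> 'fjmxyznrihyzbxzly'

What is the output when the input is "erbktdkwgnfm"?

In each case the input is transformed by: append "ly".
So "erbktdkwgnfm" becomes "erbktdkwgnfmly".

erbktdkwgnfmly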